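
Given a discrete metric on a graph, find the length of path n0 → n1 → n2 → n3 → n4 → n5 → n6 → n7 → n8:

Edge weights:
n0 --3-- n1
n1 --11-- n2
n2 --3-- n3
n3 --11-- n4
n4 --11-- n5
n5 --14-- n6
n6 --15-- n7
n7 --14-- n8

Arc length = 3 + 11 + 3 + 11 + 11 + 14 + 15 + 14 = 82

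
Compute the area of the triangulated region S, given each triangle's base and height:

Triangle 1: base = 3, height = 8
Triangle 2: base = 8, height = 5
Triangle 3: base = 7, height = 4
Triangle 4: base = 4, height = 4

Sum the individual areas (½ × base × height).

(1/2)×3×8 + (1/2)×8×5 + (1/2)×7×4 + (1/2)×4×4 = 54.0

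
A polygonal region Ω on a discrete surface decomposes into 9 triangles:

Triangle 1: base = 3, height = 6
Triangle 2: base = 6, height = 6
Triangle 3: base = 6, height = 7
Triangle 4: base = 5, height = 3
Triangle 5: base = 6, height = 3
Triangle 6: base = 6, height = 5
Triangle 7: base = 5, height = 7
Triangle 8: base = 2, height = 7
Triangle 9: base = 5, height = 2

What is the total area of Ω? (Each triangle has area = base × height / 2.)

(1/2)×3×6 + (1/2)×6×6 + (1/2)×6×7 + (1/2)×5×3 + (1/2)×6×3 + (1/2)×6×5 + (1/2)×5×7 + (1/2)×2×7 + (1/2)×5×2 = 109.0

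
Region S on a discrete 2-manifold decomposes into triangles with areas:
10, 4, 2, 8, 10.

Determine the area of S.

10 + 4 + 2 + 8 + 10 = 34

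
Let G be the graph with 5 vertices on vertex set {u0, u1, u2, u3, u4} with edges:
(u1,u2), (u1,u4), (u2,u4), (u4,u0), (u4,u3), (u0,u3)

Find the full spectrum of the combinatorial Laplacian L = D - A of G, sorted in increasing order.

Degrees: deg(u0) = 2, deg(u1) = 2, deg(u2) = 2, deg(u3) = 2, deg(u4) = 4.
L = D − A with rows/columns ordered (u0, u1, u2, u3, u4):
  [ 2,  0,  0, -1, -1]
  [ 0,  2, -1,  0, -1]
  [ 0, -1,  2,  0, -1]
  [-1,  0,  0,  2, -1]
  [-1, -1, -1, -1,  4]
Characteristic polynomial: det(λI − L) = λ(λ − 1)(λ − 3)²(λ − 5).
Roots: λ = 0; (λ − 1) = 0 ⇒ λ = 1; (λ − 3) = 0 ⇒ λ = 3 (multiplicity 2); (λ − 5) = 0 ⇒ λ = 5.
(Check: the roots sum (with multiplicity) to 12, matching trace L = Σdeg = 2·6 = 12.)
Laplacian eigenvalues (increasing order): [0.0, 1.0, 3.0, 3.0, 5.0]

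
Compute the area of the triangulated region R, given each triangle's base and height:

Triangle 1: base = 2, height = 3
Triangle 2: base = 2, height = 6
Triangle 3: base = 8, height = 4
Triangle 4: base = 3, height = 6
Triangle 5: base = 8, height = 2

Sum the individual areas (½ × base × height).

(1/2)×2×3 + (1/2)×2×6 + (1/2)×8×4 + (1/2)×3×6 + (1/2)×8×2 = 42.0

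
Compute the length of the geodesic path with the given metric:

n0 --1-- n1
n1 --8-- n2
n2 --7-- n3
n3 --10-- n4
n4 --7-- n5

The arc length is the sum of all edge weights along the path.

Arc length = 1 + 8 + 7 + 10 + 7 = 33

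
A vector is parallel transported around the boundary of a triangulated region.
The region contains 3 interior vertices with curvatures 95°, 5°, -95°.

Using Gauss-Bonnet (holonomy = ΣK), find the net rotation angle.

Holonomy = total enclosed curvature = 95° + 5° + (-95°) = 5°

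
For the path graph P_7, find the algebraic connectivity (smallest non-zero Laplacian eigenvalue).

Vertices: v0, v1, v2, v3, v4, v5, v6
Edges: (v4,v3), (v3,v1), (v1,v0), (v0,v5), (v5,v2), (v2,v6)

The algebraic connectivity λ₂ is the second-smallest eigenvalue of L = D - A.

The path graph P_n has Laplacian eigenvalues λ_k = 2 − 2cos(kπ/n), k = 0, 1, …, n−1. Here n = 7:
k=0: 2 − 2cos(0) = 0.0; k=1: 2 − 2cos(π/7) = 0.1981; k=2: 2 − 2cos(2π/7) = 0.753; k=3: 2 − 2cos(3π/7) = 1.555; k=4: 2 − 2cos(4π/7) = 2.445; k=5: 2 − 2cos(5π/7) = 3.247; k=6: 2 − 2cos(6π/7) = 3.8019.
Laplacian eigenvalues: [0.0, 0.1981, 0.753, 1.555, 2.445, 3.247, 3.8019]. Algebraic connectivity (smallest non-zero eigenvalue) = 0.1981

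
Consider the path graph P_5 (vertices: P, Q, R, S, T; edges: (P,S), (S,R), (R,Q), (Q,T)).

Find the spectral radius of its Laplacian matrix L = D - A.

The path graph P_n has Laplacian eigenvalues λ_k = 2 − 2cos(kπ/n), k = 0, 1, …, n−1. Here n = 5:
k=0: 2 − 2cos(0) = 0.0; k=1: 2 − 2cos(π/5) = 0.382; k=2: 2 − 2cos(2π/5) = 1.382; k=3: 2 − 2cos(3π/5) = 2.618; k=4: 2 − 2cos(4π/5) = 3.618.
Laplacian eigenvalues: [0.0, 0.382, 1.382, 2.618, 3.618]. Largest eigenvalue (spectral radius) = 3.618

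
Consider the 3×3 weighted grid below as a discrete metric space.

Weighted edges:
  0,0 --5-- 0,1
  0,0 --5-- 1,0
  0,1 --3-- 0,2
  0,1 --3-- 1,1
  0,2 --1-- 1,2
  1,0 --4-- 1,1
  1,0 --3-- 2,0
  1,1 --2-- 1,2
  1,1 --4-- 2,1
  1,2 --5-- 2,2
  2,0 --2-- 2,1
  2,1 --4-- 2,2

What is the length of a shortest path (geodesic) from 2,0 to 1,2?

Shortest path: 2,0 → 2,1 → 1,1 → 1,2, total weight = 8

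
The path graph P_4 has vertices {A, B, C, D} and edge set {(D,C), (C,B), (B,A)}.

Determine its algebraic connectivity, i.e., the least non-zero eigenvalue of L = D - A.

The path graph P_n has Laplacian eigenvalues λ_k = 2 − 2cos(kπ/n), k = 0, 1, …, n−1. Here n = 4:
k=0: 2 − 2cos(0) = 0.0; k=1: 2 − 2cos(π/4) = 0.5858; k=2: 2 − 2cos(π/2) = 2.0; k=3: 2 − 2cos(3π/4) = 3.4142.
Laplacian eigenvalues: [0.0, 0.5858, 2.0, 3.4142]. Algebraic connectivity (smallest non-zero eigenvalue) = 0.5858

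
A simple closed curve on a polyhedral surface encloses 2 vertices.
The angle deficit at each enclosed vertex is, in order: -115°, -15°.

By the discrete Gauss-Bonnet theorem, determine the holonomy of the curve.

Holonomy = total enclosed curvature = (-115°) + (-15°) = -130°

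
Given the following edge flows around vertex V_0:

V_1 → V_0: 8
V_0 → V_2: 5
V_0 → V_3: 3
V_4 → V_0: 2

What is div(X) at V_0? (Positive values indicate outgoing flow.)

Divergence = sum of outgoing flows = (-8) + 5 + 3 + (-2) = -2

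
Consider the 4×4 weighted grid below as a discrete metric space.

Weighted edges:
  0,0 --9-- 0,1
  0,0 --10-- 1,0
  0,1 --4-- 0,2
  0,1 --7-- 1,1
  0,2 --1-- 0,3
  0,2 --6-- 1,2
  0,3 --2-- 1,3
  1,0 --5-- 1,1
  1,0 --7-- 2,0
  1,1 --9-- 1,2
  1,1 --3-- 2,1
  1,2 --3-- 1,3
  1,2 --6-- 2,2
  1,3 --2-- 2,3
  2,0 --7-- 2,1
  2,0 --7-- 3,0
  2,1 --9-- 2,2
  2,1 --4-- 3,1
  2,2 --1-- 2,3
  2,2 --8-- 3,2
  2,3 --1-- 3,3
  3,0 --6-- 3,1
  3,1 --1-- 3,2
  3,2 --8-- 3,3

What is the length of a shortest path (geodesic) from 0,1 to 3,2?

Shortest path: 0,1 → 1,1 → 2,1 → 3,1 → 3,2, total weight = 15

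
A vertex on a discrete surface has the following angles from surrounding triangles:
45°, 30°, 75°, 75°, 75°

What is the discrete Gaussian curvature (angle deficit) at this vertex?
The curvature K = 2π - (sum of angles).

Sum of angles = 300°. K = 360° - 300° = 60° = π/3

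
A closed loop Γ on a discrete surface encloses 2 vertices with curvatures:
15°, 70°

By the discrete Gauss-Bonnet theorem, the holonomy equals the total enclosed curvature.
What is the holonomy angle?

Holonomy = total enclosed curvature = 15° + 70° = 85°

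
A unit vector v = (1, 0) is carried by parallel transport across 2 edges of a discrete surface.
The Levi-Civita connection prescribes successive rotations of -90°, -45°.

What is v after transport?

Total rotation: (-90°) + (-45°) = -135°. Final vector: (-0.7071, -0.7071)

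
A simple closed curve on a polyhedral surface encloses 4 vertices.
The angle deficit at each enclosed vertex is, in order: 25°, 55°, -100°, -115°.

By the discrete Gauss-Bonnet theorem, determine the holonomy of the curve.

Holonomy = total enclosed curvature = 25° + 55° + (-100°) + (-115°) = -135°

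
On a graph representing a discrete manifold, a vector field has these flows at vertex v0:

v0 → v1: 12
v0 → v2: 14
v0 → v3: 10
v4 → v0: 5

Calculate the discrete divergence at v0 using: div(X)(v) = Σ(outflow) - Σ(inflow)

Divergence = sum of outgoing flows = 12 + 14 + 10 + (-5) = 31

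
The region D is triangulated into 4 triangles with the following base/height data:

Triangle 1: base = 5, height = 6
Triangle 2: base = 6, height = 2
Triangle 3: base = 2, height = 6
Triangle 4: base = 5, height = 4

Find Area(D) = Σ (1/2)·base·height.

(1/2)×5×6 + (1/2)×6×2 + (1/2)×2×6 + (1/2)×5×4 = 37.0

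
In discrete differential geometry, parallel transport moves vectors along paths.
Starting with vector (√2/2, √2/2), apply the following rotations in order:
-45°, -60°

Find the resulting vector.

Total rotation: (-45°) + (-60°) = -105°. Final vector: (0.5000, -0.8660)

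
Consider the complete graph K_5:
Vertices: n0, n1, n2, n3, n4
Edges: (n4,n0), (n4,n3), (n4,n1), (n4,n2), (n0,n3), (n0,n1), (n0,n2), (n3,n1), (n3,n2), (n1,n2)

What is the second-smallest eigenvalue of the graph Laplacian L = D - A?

For the complete graph K_n, L = nI − J (J = all-ones matrix). J has eigenvalues n (once, eigenvector 𝟙) and 0 (multiplicity n−1), so L has eigenvalues 0 (once) and n (multiplicity n−1). Here n = 5: eigenvalue 0 once and 5 with multiplicity 4.
Laplacian eigenvalues: [0.0, 5.0, 5.0, 5.0, 5.0]. Algebraic connectivity (smallest non-zero eigenvalue) = 5.0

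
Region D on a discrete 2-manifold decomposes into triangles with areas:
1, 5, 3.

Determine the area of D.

1 + 5 + 3 = 9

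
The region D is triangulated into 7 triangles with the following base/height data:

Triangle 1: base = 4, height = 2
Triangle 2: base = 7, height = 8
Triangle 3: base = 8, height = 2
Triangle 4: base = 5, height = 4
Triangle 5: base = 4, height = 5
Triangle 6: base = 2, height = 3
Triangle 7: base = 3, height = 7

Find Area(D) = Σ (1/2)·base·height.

(1/2)×4×2 + (1/2)×7×8 + (1/2)×8×2 + (1/2)×5×4 + (1/2)×4×5 + (1/2)×2×3 + (1/2)×3×7 = 73.5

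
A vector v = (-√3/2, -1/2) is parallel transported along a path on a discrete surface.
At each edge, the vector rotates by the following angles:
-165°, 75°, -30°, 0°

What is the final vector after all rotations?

Total rotation: (-165°) + 75° + (-30°) + 0° = -120°. Final vector: (0, 1)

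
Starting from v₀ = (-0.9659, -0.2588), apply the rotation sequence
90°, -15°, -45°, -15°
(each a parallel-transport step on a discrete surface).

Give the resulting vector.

Total rotation: 90° + (-15°) + (-45°) + (-15°) = 15°. Final vector: (-0.8660, -0.5000)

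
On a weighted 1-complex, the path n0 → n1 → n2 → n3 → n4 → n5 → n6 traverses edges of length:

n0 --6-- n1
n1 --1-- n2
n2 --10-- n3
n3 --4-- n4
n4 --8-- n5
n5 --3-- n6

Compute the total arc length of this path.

Arc length = 6 + 1 + 10 + 4 + 8 + 3 = 32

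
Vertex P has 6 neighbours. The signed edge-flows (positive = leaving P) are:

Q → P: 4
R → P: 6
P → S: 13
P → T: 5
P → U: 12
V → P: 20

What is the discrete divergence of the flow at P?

Divergence = sum of outgoing flows = (-4) + (-6) + 13 + 5 + 12 + (-20) = 0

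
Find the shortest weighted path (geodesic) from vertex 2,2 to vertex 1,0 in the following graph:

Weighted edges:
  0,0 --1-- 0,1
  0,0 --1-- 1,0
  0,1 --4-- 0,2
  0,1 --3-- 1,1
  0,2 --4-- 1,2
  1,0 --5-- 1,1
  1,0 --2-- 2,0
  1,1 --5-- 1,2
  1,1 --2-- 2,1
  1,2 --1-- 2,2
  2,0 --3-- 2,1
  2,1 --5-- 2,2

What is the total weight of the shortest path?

Shortest path: 2,2 → 2,1 → 2,0 → 1,0, total weight = 10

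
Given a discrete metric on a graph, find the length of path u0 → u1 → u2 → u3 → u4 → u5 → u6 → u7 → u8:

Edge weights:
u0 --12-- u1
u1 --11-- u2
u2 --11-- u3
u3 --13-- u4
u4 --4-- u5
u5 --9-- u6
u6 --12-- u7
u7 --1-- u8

Arc length = 12 + 11 + 11 + 13 + 4 + 9 + 12 + 1 = 73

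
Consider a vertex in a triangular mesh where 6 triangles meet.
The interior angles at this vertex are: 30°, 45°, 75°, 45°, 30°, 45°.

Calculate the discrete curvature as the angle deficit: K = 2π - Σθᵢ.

Sum of angles = 270°. K = 360° - 270° = 90° = π/2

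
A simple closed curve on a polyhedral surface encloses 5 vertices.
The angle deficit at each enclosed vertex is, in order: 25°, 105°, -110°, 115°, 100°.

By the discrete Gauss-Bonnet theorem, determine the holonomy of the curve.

Holonomy = total enclosed curvature = 25° + 105° + (-110°) + 115° + 100° = 235°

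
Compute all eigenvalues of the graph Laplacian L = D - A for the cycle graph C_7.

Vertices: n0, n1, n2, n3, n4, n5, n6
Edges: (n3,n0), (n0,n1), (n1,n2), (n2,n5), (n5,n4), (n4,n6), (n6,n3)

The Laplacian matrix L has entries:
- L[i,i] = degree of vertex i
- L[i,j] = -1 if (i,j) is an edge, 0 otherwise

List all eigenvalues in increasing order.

The cycle graph C_n has Laplacian eigenvalues λ_k = 2 − 2cos(2πk/n), k = 0, 1, …, n−1. Here n = 7:
k=0: 2 − 2cos(0) = 0.0; k=1: 2 − 2cos(2π/7) = 0.753; k=2: 2 − 2cos(4π/7) = 2.445; k=3: 2 − 2cos(6π/7) = 3.8019; k=4: 2 − 2cos(8π/7) = 3.8019; k=5: 2 − 2cos(10π/7) = 2.445; k=6: 2 − 2cos(12π/7) = 0.753.
Laplacian eigenvalues (increasing order): [0.0, 0.753, 0.753, 2.445, 2.445, 3.8019, 3.8019]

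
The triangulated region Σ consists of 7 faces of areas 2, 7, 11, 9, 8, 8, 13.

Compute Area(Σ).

2 + 7 + 11 + 9 + 8 + 8 + 13 = 58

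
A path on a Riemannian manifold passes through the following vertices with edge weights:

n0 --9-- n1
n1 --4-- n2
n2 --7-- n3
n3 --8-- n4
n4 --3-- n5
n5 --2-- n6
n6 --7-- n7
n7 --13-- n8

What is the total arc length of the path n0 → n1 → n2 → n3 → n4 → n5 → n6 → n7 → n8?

Arc length = 9 + 4 + 7 + 8 + 3 + 2 + 7 + 13 = 53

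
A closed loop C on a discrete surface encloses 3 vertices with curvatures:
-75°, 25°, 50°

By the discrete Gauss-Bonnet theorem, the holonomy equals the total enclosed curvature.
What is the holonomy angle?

Holonomy = total enclosed curvature = (-75°) + 25° + 50° = 0°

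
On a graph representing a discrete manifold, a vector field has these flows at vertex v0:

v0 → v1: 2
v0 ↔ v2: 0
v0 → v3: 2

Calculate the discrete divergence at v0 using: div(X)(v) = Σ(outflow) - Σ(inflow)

Divergence = sum of outgoing flows = 2 + 0 + 2 = 4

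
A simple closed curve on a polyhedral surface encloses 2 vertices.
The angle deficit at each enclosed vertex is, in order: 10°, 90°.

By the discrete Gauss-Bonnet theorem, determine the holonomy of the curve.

Holonomy = total enclosed curvature = 10° + 90° = 100°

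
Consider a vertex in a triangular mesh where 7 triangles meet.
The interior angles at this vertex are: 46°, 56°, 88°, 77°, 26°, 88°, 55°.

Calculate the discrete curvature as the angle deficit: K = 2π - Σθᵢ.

Sum of angles = 436°. K = 360° - 436° = -76° = -19π/45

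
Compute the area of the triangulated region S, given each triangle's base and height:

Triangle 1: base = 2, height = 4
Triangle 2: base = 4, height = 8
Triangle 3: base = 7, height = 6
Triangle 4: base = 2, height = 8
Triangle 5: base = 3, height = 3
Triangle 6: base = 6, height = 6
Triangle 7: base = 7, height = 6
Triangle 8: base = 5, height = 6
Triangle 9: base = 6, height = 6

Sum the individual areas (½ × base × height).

(1/2)×2×4 + (1/2)×4×8 + (1/2)×7×6 + (1/2)×2×8 + (1/2)×3×3 + (1/2)×6×6 + (1/2)×7×6 + (1/2)×5×6 + (1/2)×6×6 = 125.5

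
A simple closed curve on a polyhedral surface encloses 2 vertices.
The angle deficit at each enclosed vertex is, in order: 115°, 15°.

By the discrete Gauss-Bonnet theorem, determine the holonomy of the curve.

Holonomy = total enclosed curvature = 115° + 15° = 130°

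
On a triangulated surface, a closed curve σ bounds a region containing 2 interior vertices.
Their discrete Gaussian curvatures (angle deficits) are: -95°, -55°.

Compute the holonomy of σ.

Holonomy = total enclosed curvature = (-95°) + (-55°) = -150°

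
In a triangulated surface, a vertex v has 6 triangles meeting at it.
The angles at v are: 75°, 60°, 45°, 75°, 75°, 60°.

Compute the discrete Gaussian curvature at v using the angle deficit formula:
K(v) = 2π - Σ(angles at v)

Sum of angles = 390°. K = 360° - 390° = -30°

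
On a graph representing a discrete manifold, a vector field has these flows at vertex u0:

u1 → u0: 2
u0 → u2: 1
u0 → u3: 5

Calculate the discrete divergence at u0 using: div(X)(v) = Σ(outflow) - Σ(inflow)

Divergence = sum of outgoing flows = (-2) + 1 + 5 = 4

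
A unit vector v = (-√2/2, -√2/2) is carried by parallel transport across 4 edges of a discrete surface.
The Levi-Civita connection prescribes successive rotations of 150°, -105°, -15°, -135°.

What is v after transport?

Total rotation: 150° + (-105°) + (-15°) + (-135°) = -105°. Final vector: (-0.5000, 0.8660)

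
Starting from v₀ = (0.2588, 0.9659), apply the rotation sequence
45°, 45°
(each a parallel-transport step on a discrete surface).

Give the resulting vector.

Total rotation: 45° + 45° = 90°. Final vector: (-0.9659, 0.2588)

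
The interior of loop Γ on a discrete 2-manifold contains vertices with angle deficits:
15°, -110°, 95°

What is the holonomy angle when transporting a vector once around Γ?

Holonomy = total enclosed curvature = 15° + (-110°) + 95° = 0°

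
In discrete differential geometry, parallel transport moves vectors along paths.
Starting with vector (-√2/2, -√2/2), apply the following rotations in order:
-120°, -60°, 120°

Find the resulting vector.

Total rotation: (-120°) + (-60°) + 120° = -60°. Final vector: (-0.9659, 0.2588)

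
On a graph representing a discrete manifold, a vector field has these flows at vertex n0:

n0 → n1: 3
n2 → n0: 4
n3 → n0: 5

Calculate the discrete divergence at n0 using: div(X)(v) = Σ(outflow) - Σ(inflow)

Divergence = sum of outgoing flows = 3 + (-4) + (-5) = -6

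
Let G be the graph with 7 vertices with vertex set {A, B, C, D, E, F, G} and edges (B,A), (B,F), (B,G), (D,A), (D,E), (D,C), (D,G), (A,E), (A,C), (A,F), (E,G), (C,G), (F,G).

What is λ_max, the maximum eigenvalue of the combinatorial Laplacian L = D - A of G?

Degrees: deg(A) = 5, deg(B) = 3, deg(C) = 3, deg(D) = 4, deg(E) = 3, deg(F) = 3, deg(G) = 5.
L = D − A with rows/columns ordered (A, B, C, D, E, F, G):
  [ 5, -1, -1, -1, -1, -1,  0]
  [-1,  3,  0,  0,  0, -1, -1]
  [-1,  0,  3, -1,  0,  0, -1]
  [-1,  0, -1,  4, -1,  0, -1]
  [-1,  0,  0, -1,  3,  0, -1]
  [-1, -1,  0,  0,  0,  3, -1]
  [ 0, -1, -1, -1, -1, -1,  5]
Characteristic polynomial: det(λI − L) = λ(λ − 2)(λ − 3)(λ − 4)(λ − 5)²(λ − 7).
Roots: λ = 0; (λ − 2) = 0 ⇒ λ = 2; (λ − 3) = 0 ⇒ λ = 3; (λ − 4) = 0 ⇒ λ = 4; (λ − 5) = 0 ⇒ λ = 5 (multiplicity 2); (λ − 7) = 0 ⇒ λ = 7.
(Check: the roots sum (with multiplicity) to 26, matching trace L = Σdeg = 2·13 = 26.)
Laplacian eigenvalues: [0.0, 2.0, 3.0, 4.0, 5.0, 5.0, 7.0]. Largest eigenvalue (spectral radius) = 7.0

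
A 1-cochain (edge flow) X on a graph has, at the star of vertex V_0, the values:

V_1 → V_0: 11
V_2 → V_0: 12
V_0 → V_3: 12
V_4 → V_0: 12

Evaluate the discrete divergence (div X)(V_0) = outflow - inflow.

Divergence = sum of outgoing flows = (-11) + (-12) + 12 + (-12) = -23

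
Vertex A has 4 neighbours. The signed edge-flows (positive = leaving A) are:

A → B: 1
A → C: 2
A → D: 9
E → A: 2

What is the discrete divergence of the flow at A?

Divergence = sum of outgoing flows = 1 + 2 + 9 + (-2) = 10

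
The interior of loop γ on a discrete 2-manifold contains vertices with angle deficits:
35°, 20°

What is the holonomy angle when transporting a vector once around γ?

Holonomy = total enclosed curvature = 35° + 20° = 55°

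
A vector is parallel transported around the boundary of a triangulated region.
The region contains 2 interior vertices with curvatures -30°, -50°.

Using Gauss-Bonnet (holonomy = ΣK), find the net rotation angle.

Holonomy = total enclosed curvature = (-30°) + (-50°) = -80°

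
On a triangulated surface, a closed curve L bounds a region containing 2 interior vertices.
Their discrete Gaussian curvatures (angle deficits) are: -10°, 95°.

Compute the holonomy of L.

Holonomy = total enclosed curvature = (-10°) + 95° = 85°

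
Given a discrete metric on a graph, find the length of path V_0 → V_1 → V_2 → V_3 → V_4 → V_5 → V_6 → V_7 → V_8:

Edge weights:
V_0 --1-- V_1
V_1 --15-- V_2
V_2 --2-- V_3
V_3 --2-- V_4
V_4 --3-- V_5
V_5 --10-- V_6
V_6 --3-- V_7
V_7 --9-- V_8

Arc length = 1 + 15 + 2 + 2 + 3 + 10 + 3 + 9 = 45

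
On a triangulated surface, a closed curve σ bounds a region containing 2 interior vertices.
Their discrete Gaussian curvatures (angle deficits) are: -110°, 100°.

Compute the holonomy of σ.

Holonomy = total enclosed curvature = (-110°) + 100° = -10°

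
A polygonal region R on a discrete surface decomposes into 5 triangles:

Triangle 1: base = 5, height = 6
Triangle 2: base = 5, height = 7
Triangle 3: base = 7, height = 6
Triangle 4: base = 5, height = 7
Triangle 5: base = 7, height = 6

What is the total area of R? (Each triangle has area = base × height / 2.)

(1/2)×5×6 + (1/2)×5×7 + (1/2)×7×6 + (1/2)×5×7 + (1/2)×7×6 = 92.0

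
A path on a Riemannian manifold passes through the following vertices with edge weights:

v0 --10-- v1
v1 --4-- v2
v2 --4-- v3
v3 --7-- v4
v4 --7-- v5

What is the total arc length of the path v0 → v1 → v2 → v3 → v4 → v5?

Arc length = 10 + 4 + 4 + 7 + 7 = 32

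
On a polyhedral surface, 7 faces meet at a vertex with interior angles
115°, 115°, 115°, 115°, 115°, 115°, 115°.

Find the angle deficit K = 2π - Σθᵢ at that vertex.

Sum of angles = 805°. K = 360° - 805° = -445°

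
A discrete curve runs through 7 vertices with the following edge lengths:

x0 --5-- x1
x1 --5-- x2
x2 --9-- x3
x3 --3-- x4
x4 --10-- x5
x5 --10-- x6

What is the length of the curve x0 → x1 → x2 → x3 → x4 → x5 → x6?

Arc length = 5 + 5 + 9 + 3 + 10 + 10 = 42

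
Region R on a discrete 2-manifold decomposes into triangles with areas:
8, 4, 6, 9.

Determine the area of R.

8 + 4 + 6 + 9 = 27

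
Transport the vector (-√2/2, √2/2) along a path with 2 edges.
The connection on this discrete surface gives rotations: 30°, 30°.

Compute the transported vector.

Total rotation: 30° + 30° = 60°. Final vector: (-0.9659, -0.2588)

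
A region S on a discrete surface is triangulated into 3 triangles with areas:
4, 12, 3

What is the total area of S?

4 + 12 + 3 = 19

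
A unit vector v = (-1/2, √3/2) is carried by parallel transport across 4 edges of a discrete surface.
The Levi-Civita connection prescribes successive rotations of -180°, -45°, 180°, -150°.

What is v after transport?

Total rotation: (-180°) + (-45°) + 180° + (-150°) = -195° ≡ 165° (mod 360°). Final vector: (0.2588, -0.9659)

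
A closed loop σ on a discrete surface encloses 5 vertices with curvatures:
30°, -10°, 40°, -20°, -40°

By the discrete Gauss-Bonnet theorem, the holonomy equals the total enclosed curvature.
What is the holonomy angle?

Holonomy = total enclosed curvature = 30° + (-10°) + 40° + (-20°) + (-40°) = 0°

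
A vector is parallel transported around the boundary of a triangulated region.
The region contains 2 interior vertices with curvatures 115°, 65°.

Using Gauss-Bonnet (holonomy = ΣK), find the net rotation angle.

Holonomy = total enclosed curvature = 115° + 65° = 180°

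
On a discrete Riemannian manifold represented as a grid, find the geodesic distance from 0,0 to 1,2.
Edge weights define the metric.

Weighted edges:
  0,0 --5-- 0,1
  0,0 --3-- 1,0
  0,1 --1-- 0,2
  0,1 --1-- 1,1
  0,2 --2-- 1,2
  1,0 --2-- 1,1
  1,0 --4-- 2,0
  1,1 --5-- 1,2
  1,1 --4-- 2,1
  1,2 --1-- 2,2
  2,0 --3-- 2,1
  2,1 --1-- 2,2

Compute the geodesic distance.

Shortest path: 0,0 → 0,1 → 0,2 → 1,2, total weight = 8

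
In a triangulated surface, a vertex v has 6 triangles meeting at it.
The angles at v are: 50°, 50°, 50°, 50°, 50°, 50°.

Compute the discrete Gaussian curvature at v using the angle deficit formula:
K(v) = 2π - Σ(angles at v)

Sum of angles = 300°. K = 360° - 300° = 60°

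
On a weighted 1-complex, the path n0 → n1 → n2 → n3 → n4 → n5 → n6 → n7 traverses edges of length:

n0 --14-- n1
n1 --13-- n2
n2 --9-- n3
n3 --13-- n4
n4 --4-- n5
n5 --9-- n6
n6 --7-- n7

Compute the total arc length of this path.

Arc length = 14 + 13 + 9 + 13 + 4 + 9 + 7 = 69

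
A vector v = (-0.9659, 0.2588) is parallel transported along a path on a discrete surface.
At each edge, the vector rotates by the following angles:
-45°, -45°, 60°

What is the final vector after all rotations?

Total rotation: (-45°) + (-45°) + 60° = -30°. Final vector: (-0.7071, 0.7071)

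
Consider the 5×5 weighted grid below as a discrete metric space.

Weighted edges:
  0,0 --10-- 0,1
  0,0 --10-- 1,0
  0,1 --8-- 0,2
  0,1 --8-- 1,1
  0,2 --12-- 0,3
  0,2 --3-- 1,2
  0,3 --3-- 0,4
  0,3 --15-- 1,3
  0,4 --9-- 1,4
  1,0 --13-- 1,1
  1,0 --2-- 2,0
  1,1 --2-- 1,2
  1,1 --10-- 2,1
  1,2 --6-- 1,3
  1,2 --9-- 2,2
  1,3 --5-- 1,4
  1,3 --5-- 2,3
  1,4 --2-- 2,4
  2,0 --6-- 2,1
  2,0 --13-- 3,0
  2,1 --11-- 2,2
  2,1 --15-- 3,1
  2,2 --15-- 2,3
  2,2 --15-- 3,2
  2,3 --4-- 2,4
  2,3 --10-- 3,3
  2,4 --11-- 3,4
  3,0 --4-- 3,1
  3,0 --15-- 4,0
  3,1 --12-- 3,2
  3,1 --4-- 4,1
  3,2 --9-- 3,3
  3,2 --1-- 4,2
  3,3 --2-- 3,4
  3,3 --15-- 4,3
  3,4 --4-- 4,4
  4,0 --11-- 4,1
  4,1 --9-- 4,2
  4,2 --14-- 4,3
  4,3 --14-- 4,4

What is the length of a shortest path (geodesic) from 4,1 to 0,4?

Shortest path: 4,1 → 4,2 → 3,2 → 3,3 → 3,4 → 2,4 → 1,4 → 0,4, total weight = 43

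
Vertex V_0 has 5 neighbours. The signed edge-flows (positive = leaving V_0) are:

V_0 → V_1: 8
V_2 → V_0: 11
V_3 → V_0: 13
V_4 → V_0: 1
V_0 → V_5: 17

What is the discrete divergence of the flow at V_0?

Divergence = sum of outgoing flows = 8 + (-11) + (-13) + (-1) + 17 = 0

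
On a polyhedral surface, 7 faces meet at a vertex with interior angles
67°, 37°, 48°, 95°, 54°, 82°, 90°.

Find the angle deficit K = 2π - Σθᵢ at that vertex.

Sum of angles = 473°. K = 360° - 473° = -113° = -113π/180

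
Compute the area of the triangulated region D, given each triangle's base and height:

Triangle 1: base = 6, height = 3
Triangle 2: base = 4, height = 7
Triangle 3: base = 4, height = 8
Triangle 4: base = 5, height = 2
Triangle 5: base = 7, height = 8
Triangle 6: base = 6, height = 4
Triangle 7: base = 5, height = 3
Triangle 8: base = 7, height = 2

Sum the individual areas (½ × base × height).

(1/2)×6×3 + (1/2)×4×7 + (1/2)×4×8 + (1/2)×5×2 + (1/2)×7×8 + (1/2)×6×4 + (1/2)×5×3 + (1/2)×7×2 = 98.5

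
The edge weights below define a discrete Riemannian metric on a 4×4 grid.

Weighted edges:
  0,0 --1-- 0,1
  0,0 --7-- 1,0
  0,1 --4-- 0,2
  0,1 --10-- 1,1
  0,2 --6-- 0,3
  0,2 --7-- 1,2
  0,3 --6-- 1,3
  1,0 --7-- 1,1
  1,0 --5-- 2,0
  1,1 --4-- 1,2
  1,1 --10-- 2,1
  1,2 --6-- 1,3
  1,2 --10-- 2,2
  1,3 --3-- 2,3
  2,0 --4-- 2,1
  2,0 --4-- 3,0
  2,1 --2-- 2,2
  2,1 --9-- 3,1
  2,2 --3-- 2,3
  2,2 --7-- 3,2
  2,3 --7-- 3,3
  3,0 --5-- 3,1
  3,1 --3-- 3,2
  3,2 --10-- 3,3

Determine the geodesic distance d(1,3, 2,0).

Shortest path: 1,3 → 2,3 → 2,2 → 2,1 → 2,0, total weight = 12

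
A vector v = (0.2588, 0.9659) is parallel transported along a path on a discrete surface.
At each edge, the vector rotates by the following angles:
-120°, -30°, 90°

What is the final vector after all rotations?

Total rotation: (-120°) + (-30°) + 90° = -60°. Final vector: (0.9659, 0.2588)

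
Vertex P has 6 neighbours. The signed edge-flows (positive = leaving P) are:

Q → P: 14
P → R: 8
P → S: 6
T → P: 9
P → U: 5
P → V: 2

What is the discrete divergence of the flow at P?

Divergence = sum of outgoing flows = (-14) + 8 + 6 + (-9) + 5 + 2 = -2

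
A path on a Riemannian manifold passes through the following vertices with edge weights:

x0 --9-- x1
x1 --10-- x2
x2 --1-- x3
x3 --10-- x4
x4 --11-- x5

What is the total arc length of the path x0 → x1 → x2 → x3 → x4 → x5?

Arc length = 9 + 10 + 1 + 10 + 11 = 41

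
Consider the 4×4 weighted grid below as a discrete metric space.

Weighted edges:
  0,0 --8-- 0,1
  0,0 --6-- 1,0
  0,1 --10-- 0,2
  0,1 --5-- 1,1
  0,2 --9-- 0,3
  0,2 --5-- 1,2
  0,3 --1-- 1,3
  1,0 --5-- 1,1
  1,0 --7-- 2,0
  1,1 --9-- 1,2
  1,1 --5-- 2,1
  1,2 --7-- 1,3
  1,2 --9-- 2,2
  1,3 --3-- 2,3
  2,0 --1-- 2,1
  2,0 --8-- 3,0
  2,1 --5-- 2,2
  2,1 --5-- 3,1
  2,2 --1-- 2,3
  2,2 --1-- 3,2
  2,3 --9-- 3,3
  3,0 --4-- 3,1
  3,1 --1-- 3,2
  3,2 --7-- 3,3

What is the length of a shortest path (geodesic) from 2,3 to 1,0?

Shortest path: 2,3 → 2,2 → 2,1 → 2,0 → 1,0, total weight = 14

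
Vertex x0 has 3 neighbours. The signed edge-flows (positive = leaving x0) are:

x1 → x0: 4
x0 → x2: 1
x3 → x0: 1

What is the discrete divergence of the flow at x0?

Divergence = sum of outgoing flows = (-4) + 1 + (-1) = -4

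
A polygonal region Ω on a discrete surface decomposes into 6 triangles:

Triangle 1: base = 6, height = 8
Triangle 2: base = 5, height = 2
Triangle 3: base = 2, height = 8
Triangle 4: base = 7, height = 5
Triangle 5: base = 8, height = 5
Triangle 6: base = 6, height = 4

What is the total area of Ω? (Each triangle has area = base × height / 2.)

(1/2)×6×8 + (1/2)×5×2 + (1/2)×2×8 + (1/2)×7×5 + (1/2)×8×5 + (1/2)×6×4 = 86.5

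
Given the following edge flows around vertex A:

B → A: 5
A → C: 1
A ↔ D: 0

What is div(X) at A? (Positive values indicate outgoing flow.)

Divergence = sum of outgoing flows = (-5) + 1 + 0 = -4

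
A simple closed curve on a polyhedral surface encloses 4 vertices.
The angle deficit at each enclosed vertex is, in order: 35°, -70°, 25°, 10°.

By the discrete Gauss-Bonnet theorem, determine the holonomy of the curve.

Holonomy = total enclosed curvature = 35° + (-70°) + 25° + 10° = 0°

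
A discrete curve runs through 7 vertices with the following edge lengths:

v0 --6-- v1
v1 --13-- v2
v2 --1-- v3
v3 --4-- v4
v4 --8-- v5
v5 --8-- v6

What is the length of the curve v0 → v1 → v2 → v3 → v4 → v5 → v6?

Arc length = 6 + 13 + 1 + 4 + 8 + 8 = 40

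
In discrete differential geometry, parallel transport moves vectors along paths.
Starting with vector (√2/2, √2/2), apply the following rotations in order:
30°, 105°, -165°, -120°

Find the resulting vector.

Total rotation: 30° + 105° + (-165°) + (-120°) = -150°. Final vector: (-0.2588, -0.9659)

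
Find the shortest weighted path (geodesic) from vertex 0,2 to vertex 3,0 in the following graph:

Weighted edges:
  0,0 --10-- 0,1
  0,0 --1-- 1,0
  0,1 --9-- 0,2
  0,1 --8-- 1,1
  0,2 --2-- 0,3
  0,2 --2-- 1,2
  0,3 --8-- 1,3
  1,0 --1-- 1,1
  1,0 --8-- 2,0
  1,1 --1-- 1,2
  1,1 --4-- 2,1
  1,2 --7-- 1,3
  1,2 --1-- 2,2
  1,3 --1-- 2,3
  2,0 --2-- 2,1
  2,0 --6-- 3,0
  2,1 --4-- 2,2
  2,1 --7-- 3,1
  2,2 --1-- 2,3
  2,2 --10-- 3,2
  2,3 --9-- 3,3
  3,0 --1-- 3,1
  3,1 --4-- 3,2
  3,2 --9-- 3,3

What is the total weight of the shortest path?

Shortest path: 0,2 → 1,2 → 1,1 → 2,1 → 2,0 → 3,0, total weight = 15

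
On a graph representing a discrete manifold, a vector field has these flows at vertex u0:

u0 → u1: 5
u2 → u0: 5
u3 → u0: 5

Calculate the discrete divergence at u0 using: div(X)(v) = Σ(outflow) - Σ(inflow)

Divergence = sum of outgoing flows = 5 + (-5) + (-5) = -5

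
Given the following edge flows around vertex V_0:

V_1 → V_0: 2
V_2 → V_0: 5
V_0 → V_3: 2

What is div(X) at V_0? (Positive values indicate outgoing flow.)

Divergence = sum of outgoing flows = (-2) + (-5) + 2 = -5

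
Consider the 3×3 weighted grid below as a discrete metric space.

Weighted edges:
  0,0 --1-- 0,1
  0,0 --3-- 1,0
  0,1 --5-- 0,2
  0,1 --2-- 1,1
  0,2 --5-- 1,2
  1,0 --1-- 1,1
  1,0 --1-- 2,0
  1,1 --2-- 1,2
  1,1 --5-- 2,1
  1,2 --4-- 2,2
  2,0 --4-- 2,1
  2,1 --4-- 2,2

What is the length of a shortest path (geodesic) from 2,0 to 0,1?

Shortest path: 2,0 → 1,0 → 1,1 → 0,1, total weight = 4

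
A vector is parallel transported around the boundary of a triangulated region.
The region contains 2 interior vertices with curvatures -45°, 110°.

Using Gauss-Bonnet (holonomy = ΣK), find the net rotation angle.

Holonomy = total enclosed curvature = (-45°) + 110° = 65°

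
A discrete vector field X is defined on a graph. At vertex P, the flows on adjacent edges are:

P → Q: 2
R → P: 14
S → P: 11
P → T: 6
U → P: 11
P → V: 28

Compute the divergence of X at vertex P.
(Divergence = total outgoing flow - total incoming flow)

Divergence = sum of outgoing flows = 2 + (-14) + (-11) + 6 + (-11) + 28 = 0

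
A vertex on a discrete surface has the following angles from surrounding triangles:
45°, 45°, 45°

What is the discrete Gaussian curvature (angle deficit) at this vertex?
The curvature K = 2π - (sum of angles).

Sum of angles = 135°. K = 360° - 135° = 225°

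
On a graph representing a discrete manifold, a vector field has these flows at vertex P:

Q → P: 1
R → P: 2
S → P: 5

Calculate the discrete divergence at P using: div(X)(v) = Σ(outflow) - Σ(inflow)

Divergence = sum of outgoing flows = (-1) + (-2) + (-5) = -8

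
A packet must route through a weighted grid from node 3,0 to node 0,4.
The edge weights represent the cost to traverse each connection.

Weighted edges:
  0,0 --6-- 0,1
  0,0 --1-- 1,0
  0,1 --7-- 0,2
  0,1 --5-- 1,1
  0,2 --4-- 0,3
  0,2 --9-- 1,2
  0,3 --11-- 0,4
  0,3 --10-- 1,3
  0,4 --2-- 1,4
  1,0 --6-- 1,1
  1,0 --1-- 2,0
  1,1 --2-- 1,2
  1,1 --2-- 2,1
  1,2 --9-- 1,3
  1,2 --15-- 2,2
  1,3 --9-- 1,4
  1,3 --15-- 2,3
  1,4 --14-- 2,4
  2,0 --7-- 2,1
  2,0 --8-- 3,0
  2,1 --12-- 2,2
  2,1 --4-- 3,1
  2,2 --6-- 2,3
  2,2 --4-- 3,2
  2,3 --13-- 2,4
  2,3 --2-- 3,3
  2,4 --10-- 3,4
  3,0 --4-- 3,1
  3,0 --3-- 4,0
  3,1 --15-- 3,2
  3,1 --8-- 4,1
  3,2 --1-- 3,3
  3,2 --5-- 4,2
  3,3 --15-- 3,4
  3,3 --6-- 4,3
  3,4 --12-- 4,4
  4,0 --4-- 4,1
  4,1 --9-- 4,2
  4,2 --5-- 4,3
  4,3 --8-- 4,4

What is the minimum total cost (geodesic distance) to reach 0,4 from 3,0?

Shortest path: 3,0 → 3,1 → 2,1 → 1,1 → 1,2 → 1,3 → 1,4 → 0,4, total weight = 32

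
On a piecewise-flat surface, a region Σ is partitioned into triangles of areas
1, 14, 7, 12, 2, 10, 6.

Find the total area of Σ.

1 + 14 + 7 + 12 + 2 + 10 + 6 = 52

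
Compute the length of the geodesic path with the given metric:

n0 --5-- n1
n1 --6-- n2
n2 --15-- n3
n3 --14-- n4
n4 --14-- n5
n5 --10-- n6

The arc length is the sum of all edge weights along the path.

Arc length = 5 + 6 + 15 + 14 + 14 + 10 = 64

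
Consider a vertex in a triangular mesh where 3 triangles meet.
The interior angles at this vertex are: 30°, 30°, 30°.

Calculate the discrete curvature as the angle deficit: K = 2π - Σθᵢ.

Sum of angles = 90°. K = 360° - 90° = 270° = 3π/2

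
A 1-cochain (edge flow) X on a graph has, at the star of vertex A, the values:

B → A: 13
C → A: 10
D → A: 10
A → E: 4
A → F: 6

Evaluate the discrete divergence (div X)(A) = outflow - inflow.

Divergence = sum of outgoing flows = (-13) + (-10) + (-10) + 4 + 6 = -23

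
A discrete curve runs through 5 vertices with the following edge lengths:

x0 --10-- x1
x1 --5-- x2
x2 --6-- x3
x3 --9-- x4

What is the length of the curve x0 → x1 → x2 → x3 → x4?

Arc length = 10 + 5 + 6 + 9 = 30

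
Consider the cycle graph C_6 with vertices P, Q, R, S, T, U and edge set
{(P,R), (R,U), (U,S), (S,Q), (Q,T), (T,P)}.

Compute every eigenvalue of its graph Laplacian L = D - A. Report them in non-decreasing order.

The cycle graph C_n has Laplacian eigenvalues λ_k = 2 − 2cos(2πk/n), k = 0, 1, …, n−1. Here n = 6:
k=0: 2 − 2cos(0) = 0.0; k=1: 2 − 2cos(π/3) = 1.0; k=2: 2 − 2cos(2π/3) = 3.0; k=3: 2 − 2cos(π) = 4.0; k=4: 2 − 2cos(4π/3) = 3.0; k=5: 2 − 2cos(5π/3) = 1.0.
Laplacian eigenvalues (increasing order): [0.0, 1.0, 1.0, 3.0, 3.0, 4.0]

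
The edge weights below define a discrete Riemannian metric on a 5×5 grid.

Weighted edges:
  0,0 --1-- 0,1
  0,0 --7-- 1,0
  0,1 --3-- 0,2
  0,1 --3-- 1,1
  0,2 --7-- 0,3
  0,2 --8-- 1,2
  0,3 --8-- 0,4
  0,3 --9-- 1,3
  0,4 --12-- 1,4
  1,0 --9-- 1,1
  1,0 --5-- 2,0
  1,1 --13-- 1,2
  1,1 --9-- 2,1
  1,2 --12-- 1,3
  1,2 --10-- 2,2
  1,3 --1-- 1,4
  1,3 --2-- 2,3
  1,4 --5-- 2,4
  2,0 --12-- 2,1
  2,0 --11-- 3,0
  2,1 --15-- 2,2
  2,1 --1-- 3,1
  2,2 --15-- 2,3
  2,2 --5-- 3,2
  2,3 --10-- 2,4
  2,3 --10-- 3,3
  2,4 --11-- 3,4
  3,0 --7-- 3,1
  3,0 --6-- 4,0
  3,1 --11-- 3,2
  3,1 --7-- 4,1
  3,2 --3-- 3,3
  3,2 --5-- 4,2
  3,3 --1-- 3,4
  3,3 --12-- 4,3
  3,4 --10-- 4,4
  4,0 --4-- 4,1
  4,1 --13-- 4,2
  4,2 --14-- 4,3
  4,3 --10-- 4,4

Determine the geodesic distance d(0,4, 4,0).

Shortest path: 0,4 → 0,3 → 0,2 → 0,1 → 1,1 → 2,1 → 3,1 → 4,1 → 4,0, total weight = 42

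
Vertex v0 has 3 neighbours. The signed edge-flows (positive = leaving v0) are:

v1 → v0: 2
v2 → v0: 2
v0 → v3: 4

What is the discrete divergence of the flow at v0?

Divergence = sum of outgoing flows = (-2) + (-2) + 4 = 0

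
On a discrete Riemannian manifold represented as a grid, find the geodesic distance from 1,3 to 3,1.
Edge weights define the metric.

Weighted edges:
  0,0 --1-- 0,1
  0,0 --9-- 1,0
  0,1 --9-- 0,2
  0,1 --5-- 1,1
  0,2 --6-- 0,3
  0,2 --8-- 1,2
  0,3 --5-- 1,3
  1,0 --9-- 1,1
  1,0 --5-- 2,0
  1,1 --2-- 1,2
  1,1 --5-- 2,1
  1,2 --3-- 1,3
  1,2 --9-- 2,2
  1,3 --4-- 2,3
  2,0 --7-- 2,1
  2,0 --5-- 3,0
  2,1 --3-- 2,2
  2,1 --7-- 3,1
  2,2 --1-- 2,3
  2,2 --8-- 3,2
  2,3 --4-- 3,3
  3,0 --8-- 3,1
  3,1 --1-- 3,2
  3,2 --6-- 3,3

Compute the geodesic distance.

Shortest path: 1,3 → 2,3 → 2,2 → 3,2 → 3,1, total weight = 14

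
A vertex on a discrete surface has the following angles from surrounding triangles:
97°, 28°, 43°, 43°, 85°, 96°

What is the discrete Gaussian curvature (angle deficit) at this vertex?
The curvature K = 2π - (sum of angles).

Sum of angles = 392°. K = 360° - 392° = -32° = -8π/45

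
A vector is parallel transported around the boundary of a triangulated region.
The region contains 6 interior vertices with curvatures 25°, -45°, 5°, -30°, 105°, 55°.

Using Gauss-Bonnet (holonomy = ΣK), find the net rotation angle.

Holonomy = total enclosed curvature = 25° + (-45°) + 5° + (-30°) + 105° + 55° = 115°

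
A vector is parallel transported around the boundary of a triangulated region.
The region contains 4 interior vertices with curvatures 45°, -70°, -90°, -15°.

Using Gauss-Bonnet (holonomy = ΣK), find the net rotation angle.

Holonomy = total enclosed curvature = 45° + (-70°) + (-90°) + (-15°) = -130°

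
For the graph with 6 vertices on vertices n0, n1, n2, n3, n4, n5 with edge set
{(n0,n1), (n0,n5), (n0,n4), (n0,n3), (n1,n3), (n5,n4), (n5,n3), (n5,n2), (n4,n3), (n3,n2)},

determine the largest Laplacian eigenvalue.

Degrees: deg(n0) = 4, deg(n1) = 2, deg(n2) = 2, deg(n3) = 5, deg(n4) = 3, deg(n5) = 4.
L = D − A with rows/columns ordered (n0, n1, n2, n3, n4, n5):
  [ 4, -1,  0, -1, -1, -1]
  [-1,  2,  0, -1,  0,  0]
  [ 0,  0,  2, -1,  0, -1]
  [-1, -1, -1,  5, -1, -1]
  [-1,  0,  0, -1,  3, -1]
  [-1,  0, -1, -1, -1,  4]
Characteristic polynomial: det(λI − L) = λ(λ² − 7λ + 9)(λ² − 7λ + 11)(λ − 6).
Roots: λ = 0; (λ² − 7λ + 9) = 0 ⇒ λ = (7 ± √13)/2 ≈ 1.6972, 5.3028; (λ² − 7λ + 11) = 0 ⇒ λ = (7 ± √5)/2 ≈ 2.382, 4.618; (λ − 6) = 0 ⇒ λ = 6.
(Check: the roots sum (with multiplicity) to 20, matching trace L = Σdeg = 2·10 = 20.)
Laplacian eigenvalues: [0.0, 1.6972, 2.382, 4.618, 5.3028, 6.0]. Largest eigenvalue (spectral radius) = 6.0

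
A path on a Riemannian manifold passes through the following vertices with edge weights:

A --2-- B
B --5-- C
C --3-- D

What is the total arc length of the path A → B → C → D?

Arc length = 2 + 5 + 3 = 10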